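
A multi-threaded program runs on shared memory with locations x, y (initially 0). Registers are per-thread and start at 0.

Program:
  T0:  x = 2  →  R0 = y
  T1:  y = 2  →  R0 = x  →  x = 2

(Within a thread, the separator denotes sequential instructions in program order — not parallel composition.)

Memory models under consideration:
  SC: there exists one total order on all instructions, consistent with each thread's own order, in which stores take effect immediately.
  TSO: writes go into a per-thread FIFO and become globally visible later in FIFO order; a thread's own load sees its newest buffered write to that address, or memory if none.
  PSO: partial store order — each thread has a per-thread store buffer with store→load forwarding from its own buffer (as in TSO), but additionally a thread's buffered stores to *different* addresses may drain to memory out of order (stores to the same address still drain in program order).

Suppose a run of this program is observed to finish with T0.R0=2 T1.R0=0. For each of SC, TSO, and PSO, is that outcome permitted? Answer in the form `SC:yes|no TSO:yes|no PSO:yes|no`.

SC:yes TSO:yes PSO:yes

outcome vector order: (T0.R0,T1.R0)
under SC → (0,2) (2,0) (2,2)
under TSO → (0,0) (0,2) (2,0) (2,2)
under PSO → (0,0) (0,2) (2,0) (2,2)
target (2,0) ∈ {SC,TSO,PSO}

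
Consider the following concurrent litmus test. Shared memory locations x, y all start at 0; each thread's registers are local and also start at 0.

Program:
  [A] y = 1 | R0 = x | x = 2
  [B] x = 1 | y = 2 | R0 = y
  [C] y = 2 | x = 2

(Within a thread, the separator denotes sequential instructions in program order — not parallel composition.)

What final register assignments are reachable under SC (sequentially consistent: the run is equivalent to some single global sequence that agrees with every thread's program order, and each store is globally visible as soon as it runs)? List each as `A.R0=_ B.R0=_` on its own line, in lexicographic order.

A.R0=0 B.R0=2
A.R0=1 B.R0=1
A.R0=1 B.R0=2
A.R0=2 B.R0=1
A.R0=2 B.R0=2

outcome vector order: (A.R0,B.R0)
|SC outcomes| = 5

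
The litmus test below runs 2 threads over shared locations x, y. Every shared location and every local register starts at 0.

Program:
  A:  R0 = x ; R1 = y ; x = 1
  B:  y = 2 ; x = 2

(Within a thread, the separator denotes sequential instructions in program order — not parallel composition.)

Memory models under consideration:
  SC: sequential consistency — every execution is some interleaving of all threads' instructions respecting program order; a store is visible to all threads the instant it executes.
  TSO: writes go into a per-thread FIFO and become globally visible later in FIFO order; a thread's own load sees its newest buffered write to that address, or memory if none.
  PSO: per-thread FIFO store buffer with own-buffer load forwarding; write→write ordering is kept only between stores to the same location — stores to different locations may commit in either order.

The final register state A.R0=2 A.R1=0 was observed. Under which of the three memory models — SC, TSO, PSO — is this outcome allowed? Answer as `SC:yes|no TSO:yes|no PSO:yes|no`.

outcome vector order: (A.R0,A.R1)
under SC → (0,0); (0,2); (2,2)
under TSO → (0,0); (0,2); (2,2)
under PSO → (0,0); (0,2); (2,0); (2,2)
target (2,0) ∈ {PSO}

SC:no TSO:no PSO:yes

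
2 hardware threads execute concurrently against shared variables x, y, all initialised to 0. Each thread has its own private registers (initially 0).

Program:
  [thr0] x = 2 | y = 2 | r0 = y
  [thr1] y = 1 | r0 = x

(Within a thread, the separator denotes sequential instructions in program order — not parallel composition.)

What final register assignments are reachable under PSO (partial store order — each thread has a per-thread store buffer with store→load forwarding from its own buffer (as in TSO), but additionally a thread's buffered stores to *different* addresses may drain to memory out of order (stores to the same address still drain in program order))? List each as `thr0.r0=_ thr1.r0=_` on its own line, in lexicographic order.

thr0.r0=1 thr1.r0=0
thr0.r0=1 thr1.r0=2
thr0.r0=2 thr1.r0=0
thr0.r0=2 thr1.r0=2

outcome vector order: (thr0.r0,thr1.r0)
|PSO outcomes| = 4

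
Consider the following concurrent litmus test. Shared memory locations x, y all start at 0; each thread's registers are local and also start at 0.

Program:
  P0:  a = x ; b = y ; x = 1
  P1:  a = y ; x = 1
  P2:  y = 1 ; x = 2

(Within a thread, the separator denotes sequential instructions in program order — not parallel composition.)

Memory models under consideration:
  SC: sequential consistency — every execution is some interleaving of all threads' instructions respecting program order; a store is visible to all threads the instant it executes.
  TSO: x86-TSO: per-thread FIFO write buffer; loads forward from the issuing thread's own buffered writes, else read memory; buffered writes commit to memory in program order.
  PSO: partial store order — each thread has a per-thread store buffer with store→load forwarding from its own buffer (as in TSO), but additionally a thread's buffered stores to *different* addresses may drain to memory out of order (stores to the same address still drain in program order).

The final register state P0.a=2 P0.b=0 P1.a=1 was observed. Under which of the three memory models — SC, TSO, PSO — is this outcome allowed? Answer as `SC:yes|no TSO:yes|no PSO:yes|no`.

SC:no TSO:no PSO:yes

outcome vector order: (P0.a,P0.b,P1.a)
under SC → 000, 001, 010, 011, 100, 110, 111, 210, 211
under TSO → 000, 001, 010, 011, 100, 110, 111, 210, 211
under PSO → 000, 001, 010, 011, 100, 110, 111, 200, 201, 210, 211
target 201 ∈ {PSO}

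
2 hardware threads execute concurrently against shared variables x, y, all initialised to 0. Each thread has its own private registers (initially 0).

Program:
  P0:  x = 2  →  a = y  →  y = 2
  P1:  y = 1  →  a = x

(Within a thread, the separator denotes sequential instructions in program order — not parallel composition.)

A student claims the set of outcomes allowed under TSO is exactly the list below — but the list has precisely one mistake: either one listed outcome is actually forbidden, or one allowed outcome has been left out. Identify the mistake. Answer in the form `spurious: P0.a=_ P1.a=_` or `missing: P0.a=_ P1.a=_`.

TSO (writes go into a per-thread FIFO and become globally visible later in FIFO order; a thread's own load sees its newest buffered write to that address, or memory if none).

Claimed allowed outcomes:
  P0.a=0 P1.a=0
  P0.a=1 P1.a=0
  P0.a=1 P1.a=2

missing: P0.a=0 P1.a=2

outcome vector order: (P0.a,P1.a)
TSO (4): (0,0), (0,2), (1,0), (1,2)
TSO∖claimed = {(0,2)}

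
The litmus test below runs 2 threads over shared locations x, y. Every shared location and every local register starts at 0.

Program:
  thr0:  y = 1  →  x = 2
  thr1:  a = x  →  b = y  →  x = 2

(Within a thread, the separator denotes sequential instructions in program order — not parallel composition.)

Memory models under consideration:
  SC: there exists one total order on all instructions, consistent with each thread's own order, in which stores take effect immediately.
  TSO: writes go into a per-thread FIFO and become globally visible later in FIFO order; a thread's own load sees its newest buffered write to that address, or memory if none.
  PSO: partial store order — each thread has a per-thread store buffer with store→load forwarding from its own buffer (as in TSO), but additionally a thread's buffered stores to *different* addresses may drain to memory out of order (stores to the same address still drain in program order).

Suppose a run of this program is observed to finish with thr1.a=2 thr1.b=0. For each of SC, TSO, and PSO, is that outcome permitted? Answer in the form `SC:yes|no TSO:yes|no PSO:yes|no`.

outcome vector order: (thr1.a,thr1.b)
SC (3): (0,0); (0,1); (2,1)
TSO (3): (0,0); (0,1); (2,1)
PSO (4): (0,0); (0,1); (2,0); (2,1)
target (2,0) ∈ {PSO}

SC:no TSO:no PSO:yes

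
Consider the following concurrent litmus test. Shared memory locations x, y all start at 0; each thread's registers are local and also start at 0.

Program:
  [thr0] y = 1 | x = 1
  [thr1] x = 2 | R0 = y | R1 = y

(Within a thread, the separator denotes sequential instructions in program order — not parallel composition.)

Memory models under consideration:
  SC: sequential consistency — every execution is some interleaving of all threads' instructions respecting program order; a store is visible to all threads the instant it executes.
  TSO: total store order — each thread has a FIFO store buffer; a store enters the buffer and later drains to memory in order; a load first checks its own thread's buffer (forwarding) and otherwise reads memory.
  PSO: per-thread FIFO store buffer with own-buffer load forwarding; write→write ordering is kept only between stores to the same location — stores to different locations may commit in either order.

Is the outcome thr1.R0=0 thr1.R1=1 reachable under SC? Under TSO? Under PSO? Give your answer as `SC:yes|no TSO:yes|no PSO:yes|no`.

outcome vector order: (thr1.R0,thr1.R1)
under SC → 0/0; 0/1; 1/1
under TSO → 0/0; 0/1; 1/1
under PSO → 0/0; 0/1; 1/1
target 0/1 ∈ {SC,TSO,PSO}

SC:yes TSO:yes PSO:yes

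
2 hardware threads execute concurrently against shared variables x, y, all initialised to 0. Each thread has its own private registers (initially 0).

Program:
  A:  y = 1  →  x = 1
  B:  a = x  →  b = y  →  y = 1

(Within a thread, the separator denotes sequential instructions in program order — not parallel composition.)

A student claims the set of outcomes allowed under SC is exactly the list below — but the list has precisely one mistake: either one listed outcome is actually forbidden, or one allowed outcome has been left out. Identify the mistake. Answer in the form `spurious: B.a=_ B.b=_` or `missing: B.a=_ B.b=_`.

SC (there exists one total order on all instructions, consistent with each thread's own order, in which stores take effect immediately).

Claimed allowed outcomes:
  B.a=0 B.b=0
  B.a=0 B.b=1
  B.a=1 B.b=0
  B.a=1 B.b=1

outcome vector order: (B.a,B.b)
under SC → 00 01 11
claimed∖SC = {10}

spurious: B.a=1 B.b=0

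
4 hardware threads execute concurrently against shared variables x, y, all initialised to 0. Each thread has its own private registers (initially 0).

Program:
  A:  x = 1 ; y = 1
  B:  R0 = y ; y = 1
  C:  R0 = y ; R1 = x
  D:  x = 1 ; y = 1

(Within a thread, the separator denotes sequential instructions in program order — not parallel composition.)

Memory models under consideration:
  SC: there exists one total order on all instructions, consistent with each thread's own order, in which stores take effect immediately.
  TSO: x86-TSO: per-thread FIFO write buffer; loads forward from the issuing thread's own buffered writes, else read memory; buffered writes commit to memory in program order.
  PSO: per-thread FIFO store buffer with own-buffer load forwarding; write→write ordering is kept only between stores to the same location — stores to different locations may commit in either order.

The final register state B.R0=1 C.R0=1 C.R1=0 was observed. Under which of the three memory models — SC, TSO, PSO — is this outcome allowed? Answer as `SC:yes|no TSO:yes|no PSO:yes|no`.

outcome vector order: (B.R0,C.R0,C.R1)
SC: 7 outcomes — {<0 0 0> <0 0 1> <0 1 0> <0 1 1> <1 0 0> <1 0 1> <1 1 1>}
TSO: 7 outcomes — {<0 0 0> <0 0 1> <0 1 0> <0 1 1> <1 0 0> <1 0 1> <1 1 1>}
PSO: 8 outcomes — {<0 0 0> <0 0 1> <0 1 0> <0 1 1> <1 0 0> <1 0 1> <1 1 0> <1 1 1>}
target <1 1 0> ∈ {PSO}

SC:no TSO:no PSO:yes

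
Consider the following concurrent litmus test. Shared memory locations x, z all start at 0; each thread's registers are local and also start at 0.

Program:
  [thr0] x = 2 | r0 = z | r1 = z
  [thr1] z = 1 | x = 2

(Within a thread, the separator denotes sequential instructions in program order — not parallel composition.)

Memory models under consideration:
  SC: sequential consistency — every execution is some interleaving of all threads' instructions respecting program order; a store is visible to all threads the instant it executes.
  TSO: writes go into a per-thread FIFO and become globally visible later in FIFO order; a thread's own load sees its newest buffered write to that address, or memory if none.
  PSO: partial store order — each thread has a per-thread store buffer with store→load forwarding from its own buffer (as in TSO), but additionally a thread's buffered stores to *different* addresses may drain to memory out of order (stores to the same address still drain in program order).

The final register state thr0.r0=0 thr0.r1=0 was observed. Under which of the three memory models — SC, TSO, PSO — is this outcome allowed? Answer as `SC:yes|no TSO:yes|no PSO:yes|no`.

outcome vector order: (thr0.r0,thr0.r1)
under SC → 00; 01; 11
under TSO → 00; 01; 11
under PSO → 00; 01; 11
target 00 ∈ {SC,TSO,PSO}

SC:yes TSO:yes PSO:yes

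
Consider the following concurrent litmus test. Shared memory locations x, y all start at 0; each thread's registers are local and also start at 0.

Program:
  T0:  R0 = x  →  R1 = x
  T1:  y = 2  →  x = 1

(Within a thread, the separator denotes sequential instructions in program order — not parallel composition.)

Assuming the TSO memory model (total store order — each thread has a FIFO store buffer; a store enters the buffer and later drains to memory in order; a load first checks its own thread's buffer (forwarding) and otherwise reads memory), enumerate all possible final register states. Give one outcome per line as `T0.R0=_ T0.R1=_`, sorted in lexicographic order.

outcome vector order: (T0.R0,T0.R1)
|TSO outcomes| = 3

T0.R0=0 T0.R1=0
T0.R0=0 T0.R1=1
T0.R0=1 T0.R1=1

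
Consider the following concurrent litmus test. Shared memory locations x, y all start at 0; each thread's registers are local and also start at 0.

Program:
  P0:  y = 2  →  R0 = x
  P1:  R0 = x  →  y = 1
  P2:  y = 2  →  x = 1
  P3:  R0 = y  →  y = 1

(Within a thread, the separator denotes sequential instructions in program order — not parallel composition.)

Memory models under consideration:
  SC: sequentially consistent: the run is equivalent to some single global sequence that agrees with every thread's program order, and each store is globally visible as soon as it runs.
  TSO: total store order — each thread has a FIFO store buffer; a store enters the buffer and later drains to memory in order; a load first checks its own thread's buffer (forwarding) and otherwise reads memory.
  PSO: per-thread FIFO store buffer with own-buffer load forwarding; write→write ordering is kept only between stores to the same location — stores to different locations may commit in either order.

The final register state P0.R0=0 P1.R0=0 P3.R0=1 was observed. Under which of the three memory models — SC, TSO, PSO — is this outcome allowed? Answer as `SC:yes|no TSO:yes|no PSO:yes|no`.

SC:yes TSO:yes PSO:yes

outcome vector order: (P0.R0,P1.R0,P3.R0)
under SC → 0/0/0 0/0/1 0/0/2 0/1/0 0/1/1 0/1/2 1/0/0 1/0/1 1/0/2 1/1/0 1/1/1 1/1/2
under TSO → 0/0/0 0/0/1 0/0/2 0/1/0 0/1/1 0/1/2 1/0/0 1/0/1 1/0/2 1/1/0 1/1/1 1/1/2
under PSO → 0/0/0 0/0/1 0/0/2 0/1/0 0/1/1 0/1/2 1/0/0 1/0/1 1/0/2 1/1/0 1/1/1 1/1/2
target 0/0/1 ∈ {SC,TSO,PSO}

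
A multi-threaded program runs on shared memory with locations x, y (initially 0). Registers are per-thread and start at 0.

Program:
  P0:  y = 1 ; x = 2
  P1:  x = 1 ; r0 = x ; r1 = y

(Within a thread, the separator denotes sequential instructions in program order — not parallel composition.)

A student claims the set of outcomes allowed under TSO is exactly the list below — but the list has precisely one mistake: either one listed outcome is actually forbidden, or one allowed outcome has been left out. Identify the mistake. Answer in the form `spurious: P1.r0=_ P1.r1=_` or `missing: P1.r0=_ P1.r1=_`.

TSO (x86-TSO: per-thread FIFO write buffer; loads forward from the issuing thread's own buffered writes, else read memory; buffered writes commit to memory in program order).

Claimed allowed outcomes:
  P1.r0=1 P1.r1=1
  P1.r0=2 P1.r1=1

outcome vector order: (P1.r0,P1.r1)
TSO: 3 outcomes — {1/0 1/1 2/1}
TSO∖claimed = {1/0}

missing: P1.r0=1 P1.r1=0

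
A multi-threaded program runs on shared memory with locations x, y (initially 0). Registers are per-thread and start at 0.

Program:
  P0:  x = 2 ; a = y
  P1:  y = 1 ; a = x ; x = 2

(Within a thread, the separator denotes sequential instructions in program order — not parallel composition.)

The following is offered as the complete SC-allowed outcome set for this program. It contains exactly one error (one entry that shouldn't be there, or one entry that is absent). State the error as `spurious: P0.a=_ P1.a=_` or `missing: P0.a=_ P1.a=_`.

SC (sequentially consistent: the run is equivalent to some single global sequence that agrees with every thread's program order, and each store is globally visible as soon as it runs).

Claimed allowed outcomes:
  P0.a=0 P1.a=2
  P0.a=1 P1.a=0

outcome vector order: (P0.a,P1.a)
SC (3): 0/2; 1/0; 1/2
SC∖claimed = {1/2}

missing: P0.a=1 P1.a=2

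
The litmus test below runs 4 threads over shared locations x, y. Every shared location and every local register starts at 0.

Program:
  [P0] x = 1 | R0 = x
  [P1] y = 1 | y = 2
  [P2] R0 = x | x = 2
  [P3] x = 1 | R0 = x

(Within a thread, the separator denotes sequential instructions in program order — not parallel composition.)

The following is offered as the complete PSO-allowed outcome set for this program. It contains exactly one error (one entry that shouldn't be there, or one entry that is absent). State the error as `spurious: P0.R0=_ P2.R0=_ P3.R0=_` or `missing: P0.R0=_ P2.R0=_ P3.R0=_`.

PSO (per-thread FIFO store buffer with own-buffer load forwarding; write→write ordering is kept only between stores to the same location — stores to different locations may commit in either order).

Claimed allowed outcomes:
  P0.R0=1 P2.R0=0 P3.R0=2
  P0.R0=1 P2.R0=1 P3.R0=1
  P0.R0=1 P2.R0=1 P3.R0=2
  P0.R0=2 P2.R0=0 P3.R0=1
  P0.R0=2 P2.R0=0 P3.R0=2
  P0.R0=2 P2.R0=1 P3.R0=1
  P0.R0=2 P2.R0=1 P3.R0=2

outcome vector order: (P0.R0,P2.R0,P3.R0)
PSO (8): (1,0,1) (1,0,2) (1,1,1) (1,1,2) (2,0,1) (2,0,2) (2,1,1) (2,1,2)
PSO∖claimed = {(1,0,1)}

missing: P0.R0=1 P2.R0=0 P3.R0=1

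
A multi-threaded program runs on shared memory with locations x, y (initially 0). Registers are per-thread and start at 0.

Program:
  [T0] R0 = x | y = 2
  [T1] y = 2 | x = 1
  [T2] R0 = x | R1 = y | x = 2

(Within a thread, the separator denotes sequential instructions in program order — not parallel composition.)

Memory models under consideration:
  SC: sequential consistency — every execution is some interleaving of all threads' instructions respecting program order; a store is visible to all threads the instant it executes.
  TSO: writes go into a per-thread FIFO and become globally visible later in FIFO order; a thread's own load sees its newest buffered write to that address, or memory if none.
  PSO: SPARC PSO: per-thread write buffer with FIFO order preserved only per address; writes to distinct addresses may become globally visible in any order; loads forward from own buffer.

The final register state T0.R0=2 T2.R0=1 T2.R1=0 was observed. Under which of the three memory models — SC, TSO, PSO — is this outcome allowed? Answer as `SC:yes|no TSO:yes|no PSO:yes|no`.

outcome vector order: (T0.R0,T2.R0,T2.R1)
SC (9): (0,0,0) (0,0,2) (0,1,2) (1,0,0) (1,0,2) (1,1,2) (2,0,0) (2,0,2) (2,1,2)
TSO (9): (0,0,0) (0,0,2) (0,1,2) (1,0,0) (1,0,2) (1,1,2) (2,0,0) (2,0,2) (2,1,2)
PSO (12): (0,0,0) (0,0,2) (0,1,0) (0,1,2) (1,0,0) (1,0,2) (1,1,0) (1,1,2) (2,0,0) (2,0,2) (2,1,0) (2,1,2)
target (2,1,0) ∈ {PSO}

SC:no TSO:no PSO:yes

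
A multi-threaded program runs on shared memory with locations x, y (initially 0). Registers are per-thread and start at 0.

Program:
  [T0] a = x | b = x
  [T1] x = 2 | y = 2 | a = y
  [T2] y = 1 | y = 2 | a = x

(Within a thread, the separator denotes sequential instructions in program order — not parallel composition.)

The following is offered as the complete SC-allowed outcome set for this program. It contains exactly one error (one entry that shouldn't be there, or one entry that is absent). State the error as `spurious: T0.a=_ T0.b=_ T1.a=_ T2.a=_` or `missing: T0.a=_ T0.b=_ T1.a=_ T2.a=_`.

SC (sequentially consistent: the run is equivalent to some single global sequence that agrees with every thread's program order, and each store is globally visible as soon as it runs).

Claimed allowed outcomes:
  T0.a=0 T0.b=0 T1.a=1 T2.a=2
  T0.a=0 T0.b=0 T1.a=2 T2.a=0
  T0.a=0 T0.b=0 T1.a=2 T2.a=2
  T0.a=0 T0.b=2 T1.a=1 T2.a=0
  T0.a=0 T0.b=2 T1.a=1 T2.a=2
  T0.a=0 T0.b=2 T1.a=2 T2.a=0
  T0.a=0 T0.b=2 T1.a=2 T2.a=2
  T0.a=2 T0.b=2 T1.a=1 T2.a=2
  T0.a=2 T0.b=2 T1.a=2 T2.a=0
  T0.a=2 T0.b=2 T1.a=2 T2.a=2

outcome vector order: (T0.a,T0.b,T1.a,T2.a)
under SC → <0 0 1 2> <0 0 2 0> <0 0 2 2> <0 2 1 2> <0 2 2 0> <0 2 2 2> <2 2 1 2> <2 2 2 0> <2 2 2 2>
claimed∖SC = {<0 2 1 0>}

spurious: T0.a=0 T0.b=2 T1.a=1 T2.a=0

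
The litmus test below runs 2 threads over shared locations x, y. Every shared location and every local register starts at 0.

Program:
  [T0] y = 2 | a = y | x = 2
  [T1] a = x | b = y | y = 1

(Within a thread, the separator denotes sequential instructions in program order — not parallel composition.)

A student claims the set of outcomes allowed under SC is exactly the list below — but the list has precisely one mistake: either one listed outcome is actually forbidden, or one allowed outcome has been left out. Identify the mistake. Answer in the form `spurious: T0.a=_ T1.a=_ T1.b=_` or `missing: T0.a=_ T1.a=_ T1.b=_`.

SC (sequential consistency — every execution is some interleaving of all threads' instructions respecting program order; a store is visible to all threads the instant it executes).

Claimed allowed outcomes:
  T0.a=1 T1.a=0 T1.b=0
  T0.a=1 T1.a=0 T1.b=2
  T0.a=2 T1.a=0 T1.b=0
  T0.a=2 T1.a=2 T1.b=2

outcome vector order: (T0.a,T1.a,T1.b)
under SC → 100 102 200 202 222
SC∖claimed = {202}

missing: T0.a=2 T1.a=0 T1.b=2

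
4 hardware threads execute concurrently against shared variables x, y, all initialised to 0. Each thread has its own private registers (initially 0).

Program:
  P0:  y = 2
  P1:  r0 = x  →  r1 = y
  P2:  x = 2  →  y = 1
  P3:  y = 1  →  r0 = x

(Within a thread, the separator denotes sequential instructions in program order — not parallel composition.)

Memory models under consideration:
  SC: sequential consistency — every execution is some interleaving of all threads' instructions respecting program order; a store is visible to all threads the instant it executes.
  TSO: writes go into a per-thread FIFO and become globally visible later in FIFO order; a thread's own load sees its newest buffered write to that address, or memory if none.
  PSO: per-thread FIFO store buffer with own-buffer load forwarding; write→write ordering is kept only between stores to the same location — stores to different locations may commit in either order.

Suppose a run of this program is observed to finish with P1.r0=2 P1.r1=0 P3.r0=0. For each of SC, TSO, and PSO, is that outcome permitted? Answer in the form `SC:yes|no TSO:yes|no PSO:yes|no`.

SC:no TSO:yes PSO:yes

outcome vector order: (P1.r0,P1.r1,P3.r0)
under SC → 000 002 010 012 020 022 202 210 212 220 222
under TSO → 000 002 010 012 020 022 200 202 210 212 220 222
under PSO → 000 002 010 012 020 022 200 202 210 212 220 222
target 200 ∈ {TSO,PSO}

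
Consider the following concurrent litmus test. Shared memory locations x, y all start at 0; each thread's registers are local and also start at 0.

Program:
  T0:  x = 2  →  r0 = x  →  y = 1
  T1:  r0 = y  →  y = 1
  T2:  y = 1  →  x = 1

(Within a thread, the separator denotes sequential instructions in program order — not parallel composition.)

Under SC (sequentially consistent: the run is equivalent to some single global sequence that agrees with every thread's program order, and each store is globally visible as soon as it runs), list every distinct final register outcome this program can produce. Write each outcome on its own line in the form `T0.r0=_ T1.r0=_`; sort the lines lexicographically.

outcome vector order: (T0.r0,T1.r0)
|SC outcomes| = 4

T0.r0=1 T1.r0=0
T0.r0=1 T1.r0=1
T0.r0=2 T1.r0=0
T0.r0=2 T1.r0=1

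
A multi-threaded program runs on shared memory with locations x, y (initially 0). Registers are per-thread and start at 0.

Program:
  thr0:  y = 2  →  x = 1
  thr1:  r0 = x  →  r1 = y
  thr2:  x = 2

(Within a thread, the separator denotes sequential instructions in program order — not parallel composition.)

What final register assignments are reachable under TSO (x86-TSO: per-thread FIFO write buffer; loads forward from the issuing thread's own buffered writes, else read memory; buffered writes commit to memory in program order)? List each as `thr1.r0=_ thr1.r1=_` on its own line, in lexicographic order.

outcome vector order: (thr1.r0,thr1.r1)
|TSO outcomes| = 5

thr1.r0=0 thr1.r1=0
thr1.r0=0 thr1.r1=2
thr1.r0=1 thr1.r1=2
thr1.r0=2 thr1.r1=0
thr1.r0=2 thr1.r1=2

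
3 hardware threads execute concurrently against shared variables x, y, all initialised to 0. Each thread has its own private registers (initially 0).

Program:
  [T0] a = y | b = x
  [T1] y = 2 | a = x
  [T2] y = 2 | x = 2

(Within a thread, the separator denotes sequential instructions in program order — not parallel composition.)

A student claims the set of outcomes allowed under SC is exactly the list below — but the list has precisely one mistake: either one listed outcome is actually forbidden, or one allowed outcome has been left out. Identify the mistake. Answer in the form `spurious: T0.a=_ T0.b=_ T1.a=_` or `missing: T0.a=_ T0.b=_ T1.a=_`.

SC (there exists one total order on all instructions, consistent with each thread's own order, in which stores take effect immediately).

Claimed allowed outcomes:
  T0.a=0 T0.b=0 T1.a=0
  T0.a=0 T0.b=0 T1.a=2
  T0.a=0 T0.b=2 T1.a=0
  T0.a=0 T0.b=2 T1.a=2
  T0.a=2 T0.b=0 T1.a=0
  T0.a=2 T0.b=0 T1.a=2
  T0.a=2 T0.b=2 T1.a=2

outcome vector order: (T0.a,T0.b,T1.a)
SC: 8 outcomes — {(0,0,0); (0,0,2); (0,2,0); (0,2,2); (2,0,0); (2,0,2); (2,2,0); (2,2,2)}
SC∖claimed = {(2,2,0)}

missing: T0.a=2 T0.b=2 T1.a=0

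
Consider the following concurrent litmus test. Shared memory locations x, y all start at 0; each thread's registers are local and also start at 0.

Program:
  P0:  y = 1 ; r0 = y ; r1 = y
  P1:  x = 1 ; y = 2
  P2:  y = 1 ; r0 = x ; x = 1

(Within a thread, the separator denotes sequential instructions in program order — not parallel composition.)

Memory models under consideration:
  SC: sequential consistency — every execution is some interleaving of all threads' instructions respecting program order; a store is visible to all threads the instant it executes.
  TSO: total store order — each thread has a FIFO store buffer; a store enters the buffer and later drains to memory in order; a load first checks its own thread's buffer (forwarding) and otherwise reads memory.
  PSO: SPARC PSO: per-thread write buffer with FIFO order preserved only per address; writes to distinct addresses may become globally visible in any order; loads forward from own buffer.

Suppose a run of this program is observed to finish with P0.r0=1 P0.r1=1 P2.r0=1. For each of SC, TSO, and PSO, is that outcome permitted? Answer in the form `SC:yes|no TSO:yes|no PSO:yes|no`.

outcome vector order: (P0.r0,P0.r1,P2.r0)
SC: 7 outcomes — {(1,1,0); (1,1,1); (1,2,0); (1,2,1); (2,1,1); (2,2,0); (2,2,1)}
TSO: 8 outcomes — {(1,1,0); (1,1,1); (1,2,0); (1,2,1); (2,1,0); (2,1,1); (2,2,0); (2,2,1)}
PSO: 8 outcomes — {(1,1,0); (1,1,1); (1,2,0); (1,2,1); (2,1,0); (2,1,1); (2,2,0); (2,2,1)}
target (1,1,1) ∈ {SC,TSO,PSO}

SC:yes TSO:yes PSO:yes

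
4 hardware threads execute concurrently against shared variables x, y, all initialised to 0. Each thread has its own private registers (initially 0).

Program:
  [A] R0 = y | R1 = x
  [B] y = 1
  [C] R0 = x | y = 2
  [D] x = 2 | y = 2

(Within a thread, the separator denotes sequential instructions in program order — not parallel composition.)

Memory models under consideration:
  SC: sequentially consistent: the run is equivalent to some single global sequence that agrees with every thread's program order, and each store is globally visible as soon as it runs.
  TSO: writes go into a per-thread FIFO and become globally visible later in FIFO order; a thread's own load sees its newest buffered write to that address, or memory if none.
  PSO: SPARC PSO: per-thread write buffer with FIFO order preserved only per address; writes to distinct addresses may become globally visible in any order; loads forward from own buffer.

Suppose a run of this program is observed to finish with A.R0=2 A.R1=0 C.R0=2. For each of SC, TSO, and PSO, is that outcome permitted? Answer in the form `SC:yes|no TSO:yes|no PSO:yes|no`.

outcome vector order: (A.R0,A.R1,C.R0)
SC: 11 outcomes — {000 002 020 022 100 102 120 122 200 220 222}
TSO: 11 outcomes — {000 002 020 022 100 102 120 122 200 220 222}
PSO: 12 outcomes — {000 002 020 022 100 102 120 122 200 202 220 222}
target 202 ∈ {PSO}

SC:no TSO:no PSO:yes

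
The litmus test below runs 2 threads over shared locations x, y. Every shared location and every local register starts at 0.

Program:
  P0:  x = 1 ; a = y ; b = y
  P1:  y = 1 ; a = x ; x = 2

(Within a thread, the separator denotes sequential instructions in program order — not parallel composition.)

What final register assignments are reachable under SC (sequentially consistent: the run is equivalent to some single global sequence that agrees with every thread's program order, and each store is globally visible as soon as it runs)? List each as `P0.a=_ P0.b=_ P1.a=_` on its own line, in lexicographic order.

P0.a=0 P0.b=0 P1.a=1
P0.a=0 P0.b=1 P1.a=1
P0.a=1 P0.b=1 P1.a=0
P0.a=1 P0.b=1 P1.a=1

outcome vector order: (P0.a,P0.b,P1.a)
|SC outcomes| = 4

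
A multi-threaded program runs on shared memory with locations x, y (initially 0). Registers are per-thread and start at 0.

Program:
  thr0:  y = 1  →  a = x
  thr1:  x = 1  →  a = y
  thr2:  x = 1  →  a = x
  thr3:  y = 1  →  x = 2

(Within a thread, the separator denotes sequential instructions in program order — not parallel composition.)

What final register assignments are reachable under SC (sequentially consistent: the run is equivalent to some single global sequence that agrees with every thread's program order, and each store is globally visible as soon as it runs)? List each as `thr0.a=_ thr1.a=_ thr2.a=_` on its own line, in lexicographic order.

outcome vector order: (thr0.a,thr1.a,thr2.a)
|SC outcomes| = 10

thr0.a=0 thr1.a=1 thr2.a=1
thr0.a=0 thr1.a=1 thr2.a=2
thr0.a=1 thr1.a=0 thr2.a=1
thr0.a=1 thr1.a=0 thr2.a=2
thr0.a=1 thr1.a=1 thr2.a=1
thr0.a=1 thr1.a=1 thr2.a=2
thr0.a=2 thr1.a=0 thr2.a=1
thr0.a=2 thr1.a=0 thr2.a=2
thr0.a=2 thr1.a=1 thr2.a=1
thr0.a=2 thr1.a=1 thr2.a=2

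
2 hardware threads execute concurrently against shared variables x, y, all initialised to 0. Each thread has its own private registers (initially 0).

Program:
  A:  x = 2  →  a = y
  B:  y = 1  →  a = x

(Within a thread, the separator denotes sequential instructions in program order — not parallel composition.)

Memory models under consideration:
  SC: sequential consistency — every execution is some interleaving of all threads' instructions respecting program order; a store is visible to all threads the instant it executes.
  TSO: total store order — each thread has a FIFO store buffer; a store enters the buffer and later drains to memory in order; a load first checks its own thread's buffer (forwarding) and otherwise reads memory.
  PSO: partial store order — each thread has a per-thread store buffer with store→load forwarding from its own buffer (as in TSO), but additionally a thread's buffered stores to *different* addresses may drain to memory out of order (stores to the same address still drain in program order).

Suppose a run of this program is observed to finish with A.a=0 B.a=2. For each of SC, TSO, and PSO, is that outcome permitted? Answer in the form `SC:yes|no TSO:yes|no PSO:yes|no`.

outcome vector order: (A.a,B.a)
under SC → 02; 10; 12
under TSO → 00; 02; 10; 12
under PSO → 00; 02; 10; 12
target 02 ∈ {SC,TSO,PSO}

SC:yes TSO:yes PSO:yes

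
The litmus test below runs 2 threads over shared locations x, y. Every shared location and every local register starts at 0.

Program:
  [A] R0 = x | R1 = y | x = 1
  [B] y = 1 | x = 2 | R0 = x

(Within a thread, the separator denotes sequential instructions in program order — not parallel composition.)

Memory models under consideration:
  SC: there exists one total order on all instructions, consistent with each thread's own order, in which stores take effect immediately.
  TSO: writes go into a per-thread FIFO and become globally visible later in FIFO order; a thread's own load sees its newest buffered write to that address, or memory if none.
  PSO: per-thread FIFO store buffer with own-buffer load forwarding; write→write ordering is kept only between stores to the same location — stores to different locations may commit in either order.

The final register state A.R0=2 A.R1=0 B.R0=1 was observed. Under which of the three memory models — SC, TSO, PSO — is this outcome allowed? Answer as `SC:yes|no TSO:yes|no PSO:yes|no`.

SC:no TSO:no PSO:yes

outcome vector order: (A.R0,A.R1,B.R0)
under SC → (0,0,1), (0,0,2), (0,1,1), (0,1,2), (2,1,1), (2,1,2)
under TSO → (0,0,1), (0,0,2), (0,1,1), (0,1,2), (2,1,1), (2,1,2)
under PSO → (0,0,1), (0,0,2), (0,1,1), (0,1,2), (2,0,1), (2,0,2), (2,1,1), (2,1,2)
target (2,0,1) ∈ {PSO}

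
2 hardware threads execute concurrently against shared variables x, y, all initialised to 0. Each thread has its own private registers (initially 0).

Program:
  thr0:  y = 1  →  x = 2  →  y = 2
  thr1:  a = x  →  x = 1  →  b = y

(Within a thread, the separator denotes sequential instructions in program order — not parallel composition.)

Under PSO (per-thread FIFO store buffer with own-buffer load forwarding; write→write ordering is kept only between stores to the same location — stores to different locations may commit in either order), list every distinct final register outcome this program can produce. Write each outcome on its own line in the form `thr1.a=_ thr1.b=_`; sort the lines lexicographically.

thr1.a=0 thr1.b=0
thr1.a=0 thr1.b=1
thr1.a=0 thr1.b=2
thr1.a=2 thr1.b=0
thr1.a=2 thr1.b=1
thr1.a=2 thr1.b=2

outcome vector order: (thr1.a,thr1.b)
|PSO outcomes| = 6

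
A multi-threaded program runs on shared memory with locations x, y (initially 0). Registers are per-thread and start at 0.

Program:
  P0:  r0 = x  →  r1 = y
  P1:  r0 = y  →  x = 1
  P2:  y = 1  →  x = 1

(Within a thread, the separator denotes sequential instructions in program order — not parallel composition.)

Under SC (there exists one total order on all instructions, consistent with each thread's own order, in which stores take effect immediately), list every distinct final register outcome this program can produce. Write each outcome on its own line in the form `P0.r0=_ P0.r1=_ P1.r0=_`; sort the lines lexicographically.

P0.r0=0 P0.r1=0 P1.r0=0
P0.r0=0 P0.r1=0 P1.r0=1
P0.r0=0 P0.r1=1 P1.r0=0
P0.r0=0 P0.r1=1 P1.r0=1
P0.r0=1 P0.r1=0 P1.r0=0
P0.r0=1 P0.r1=1 P1.r0=0
P0.r0=1 P0.r1=1 P1.r0=1

outcome vector order: (P0.r0,P0.r1,P1.r0)
|SC outcomes| = 7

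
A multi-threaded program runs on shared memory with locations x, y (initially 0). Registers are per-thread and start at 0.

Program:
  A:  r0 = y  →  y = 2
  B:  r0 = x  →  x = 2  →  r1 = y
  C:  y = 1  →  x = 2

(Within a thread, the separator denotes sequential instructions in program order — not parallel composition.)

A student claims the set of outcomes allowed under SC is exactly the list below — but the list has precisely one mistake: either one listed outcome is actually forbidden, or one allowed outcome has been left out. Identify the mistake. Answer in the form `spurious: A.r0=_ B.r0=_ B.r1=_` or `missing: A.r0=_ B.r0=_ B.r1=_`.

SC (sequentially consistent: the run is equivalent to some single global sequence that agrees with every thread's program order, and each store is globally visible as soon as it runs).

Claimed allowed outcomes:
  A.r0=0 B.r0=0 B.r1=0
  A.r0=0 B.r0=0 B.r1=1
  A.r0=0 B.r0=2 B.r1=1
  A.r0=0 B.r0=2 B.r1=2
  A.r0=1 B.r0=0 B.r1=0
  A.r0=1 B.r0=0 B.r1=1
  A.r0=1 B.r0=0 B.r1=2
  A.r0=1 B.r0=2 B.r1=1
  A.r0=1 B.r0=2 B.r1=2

missing: A.r0=0 B.r0=0 B.r1=2

outcome vector order: (A.r0,B.r0,B.r1)
SC (10): (0,0,0) (0,0,1) (0,0,2) (0,2,1) (0,2,2) (1,0,0) (1,0,1) (1,0,2) (1,2,1) (1,2,2)
SC∖claimed = {(0,0,2)}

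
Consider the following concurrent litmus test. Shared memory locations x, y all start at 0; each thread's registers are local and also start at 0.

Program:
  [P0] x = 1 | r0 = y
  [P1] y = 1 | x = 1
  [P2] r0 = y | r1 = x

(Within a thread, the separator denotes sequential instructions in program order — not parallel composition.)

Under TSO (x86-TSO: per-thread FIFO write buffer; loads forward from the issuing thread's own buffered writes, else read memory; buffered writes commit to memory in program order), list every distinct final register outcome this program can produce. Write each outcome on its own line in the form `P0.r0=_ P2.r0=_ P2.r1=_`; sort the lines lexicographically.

outcome vector order: (P0.r0,P2.r0,P2.r1)
|TSO outcomes| = 8

P0.r0=0 P2.r0=0 P2.r1=0
P0.r0=0 P2.r0=0 P2.r1=1
P0.r0=0 P2.r0=1 P2.r1=0
P0.r0=0 P2.r0=1 P2.r1=1
P0.r0=1 P2.r0=0 P2.r1=0
P0.r0=1 P2.r0=0 P2.r1=1
P0.r0=1 P2.r0=1 P2.r1=0
P0.r0=1 P2.r0=1 P2.r1=1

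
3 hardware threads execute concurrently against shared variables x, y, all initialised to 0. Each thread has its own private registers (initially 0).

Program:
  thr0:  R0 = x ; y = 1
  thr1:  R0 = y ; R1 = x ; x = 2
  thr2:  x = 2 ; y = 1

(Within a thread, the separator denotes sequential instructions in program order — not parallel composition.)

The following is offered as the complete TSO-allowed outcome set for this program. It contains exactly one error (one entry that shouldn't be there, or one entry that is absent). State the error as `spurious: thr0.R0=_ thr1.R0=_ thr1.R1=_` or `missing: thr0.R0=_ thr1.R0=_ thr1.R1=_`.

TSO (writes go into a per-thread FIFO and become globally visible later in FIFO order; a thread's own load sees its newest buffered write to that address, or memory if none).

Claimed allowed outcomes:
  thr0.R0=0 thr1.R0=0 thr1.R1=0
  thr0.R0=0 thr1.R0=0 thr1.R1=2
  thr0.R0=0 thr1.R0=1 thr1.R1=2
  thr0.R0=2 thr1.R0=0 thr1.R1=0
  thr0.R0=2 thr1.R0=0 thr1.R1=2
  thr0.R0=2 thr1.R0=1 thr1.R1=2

outcome vector order: (thr0.R0,thr1.R0,thr1.R1)
under TSO → 0/0/0; 0/0/2; 0/1/0; 0/1/2; 2/0/0; 2/0/2; 2/1/2
TSO∖claimed = {0/1/0}

missing: thr0.R0=0 thr1.R0=1 thr1.R1=0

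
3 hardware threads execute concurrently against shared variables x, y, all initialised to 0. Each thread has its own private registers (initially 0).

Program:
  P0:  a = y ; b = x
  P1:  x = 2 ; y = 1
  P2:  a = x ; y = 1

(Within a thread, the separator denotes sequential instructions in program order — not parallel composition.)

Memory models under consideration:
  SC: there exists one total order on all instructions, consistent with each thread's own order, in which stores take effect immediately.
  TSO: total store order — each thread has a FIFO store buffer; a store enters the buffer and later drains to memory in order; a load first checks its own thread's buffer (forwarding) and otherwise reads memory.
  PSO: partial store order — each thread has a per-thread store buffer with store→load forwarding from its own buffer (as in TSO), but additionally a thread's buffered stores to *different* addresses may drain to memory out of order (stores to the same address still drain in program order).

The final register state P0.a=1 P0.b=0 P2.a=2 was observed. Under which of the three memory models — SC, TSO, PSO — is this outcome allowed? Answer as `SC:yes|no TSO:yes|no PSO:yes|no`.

outcome vector order: (P0.a,P0.b,P2.a)
SC (7): (0,0,0) (0,0,2) (0,2,0) (0,2,2) (1,0,0) (1,2,0) (1,2,2)
TSO (7): (0,0,0) (0,0,2) (0,2,0) (0,2,2) (1,0,0) (1,2,0) (1,2,2)
PSO (8): (0,0,0) (0,0,2) (0,2,0) (0,2,2) (1,0,0) (1,0,2) (1,2,0) (1,2,2)
target (1,0,2) ∈ {PSO}

SC:no TSO:no PSO:yes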